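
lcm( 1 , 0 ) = 0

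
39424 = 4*9856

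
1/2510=1/2510 = 0.00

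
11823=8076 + 3747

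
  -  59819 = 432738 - 492557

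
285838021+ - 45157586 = 240680435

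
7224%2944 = 1336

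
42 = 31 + 11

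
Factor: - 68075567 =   -  7^1*149^1*65269^1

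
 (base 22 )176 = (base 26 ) ok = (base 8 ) 1204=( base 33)JH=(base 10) 644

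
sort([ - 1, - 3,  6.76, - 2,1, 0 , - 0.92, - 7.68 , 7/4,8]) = [ - 7.68, -3, - 2, - 1, - 0.92, 0,1, 7/4 , 6.76, 8 ] 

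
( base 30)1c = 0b101010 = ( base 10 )42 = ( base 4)222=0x2A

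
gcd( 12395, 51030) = 5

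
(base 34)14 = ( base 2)100110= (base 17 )24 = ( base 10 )38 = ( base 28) 1A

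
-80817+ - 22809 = -103626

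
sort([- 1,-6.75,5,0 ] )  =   [-6.75, - 1,0, 5] 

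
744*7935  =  5903640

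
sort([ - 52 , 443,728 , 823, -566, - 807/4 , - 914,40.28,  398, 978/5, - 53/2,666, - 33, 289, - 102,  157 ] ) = [ - 914 , - 566, - 807/4, - 102, - 52, - 33, - 53/2,40.28,  157, 978/5,289,398 , 443 , 666, 728, 823 ] 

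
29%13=3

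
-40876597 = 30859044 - 71735641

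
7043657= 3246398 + 3797259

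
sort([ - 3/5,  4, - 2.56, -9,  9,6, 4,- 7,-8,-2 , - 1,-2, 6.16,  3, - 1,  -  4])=[- 9,-8,-7, - 4,-2.56,-2, - 2, - 1,-1, - 3/5, 3 , 4,  4, 6,6.16,  9]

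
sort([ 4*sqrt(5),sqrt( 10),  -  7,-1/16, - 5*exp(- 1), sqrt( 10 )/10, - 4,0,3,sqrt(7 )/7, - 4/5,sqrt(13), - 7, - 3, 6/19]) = [ - 7, - 7, - 4, - 3, - 5*exp( - 1), - 4/5, - 1/16,0,6/19,sqrt ( 10 ) /10, sqrt( 7 )/7,3,sqrt(10), sqrt(13), 4*sqrt(5) ]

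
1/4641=1/4641 = 0.00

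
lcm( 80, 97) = 7760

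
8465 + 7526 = 15991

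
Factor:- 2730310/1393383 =-2^1 * 3^( - 1)*5^1*11^1*37^( - 1 )*12553^( - 1)*24821^1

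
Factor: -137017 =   -  181^1*757^1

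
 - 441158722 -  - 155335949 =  - 285822773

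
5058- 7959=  -2901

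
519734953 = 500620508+19114445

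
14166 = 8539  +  5627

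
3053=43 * 71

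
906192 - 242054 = 664138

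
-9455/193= - 49  +  2/193 =- 48.99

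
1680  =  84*20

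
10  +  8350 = 8360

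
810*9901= 8019810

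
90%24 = 18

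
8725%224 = 213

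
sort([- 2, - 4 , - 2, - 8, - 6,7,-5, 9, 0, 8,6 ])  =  [- 8,-6,  -  5, - 4, - 2 , - 2,0, 6,7,8,9] 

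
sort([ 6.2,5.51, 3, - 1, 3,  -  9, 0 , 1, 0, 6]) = [ - 9, - 1,  0, 0,1,3,3 , 5.51, 6, 6.2 ] 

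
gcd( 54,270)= 54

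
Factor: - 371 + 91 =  - 2^3 * 5^1 * 7^1 = -280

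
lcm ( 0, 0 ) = 0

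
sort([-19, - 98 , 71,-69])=[ - 98, - 69  ,-19, 71]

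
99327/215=99327/215 = 461.99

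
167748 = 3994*42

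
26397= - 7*( -3771)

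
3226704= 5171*624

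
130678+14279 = 144957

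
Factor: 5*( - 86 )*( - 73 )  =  31390= 2^1 * 5^1*43^1*73^1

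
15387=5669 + 9718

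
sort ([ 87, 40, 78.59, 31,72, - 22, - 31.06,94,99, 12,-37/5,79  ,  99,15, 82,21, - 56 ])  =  [ - 56, - 31.06 , - 22, - 37/5,12,15,  21, 31, 40, 72,  78.59, 79, 82,87,94,  99 , 99]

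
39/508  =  39/508=0.08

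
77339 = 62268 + 15071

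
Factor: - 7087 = - 19^1*373^1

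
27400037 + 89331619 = 116731656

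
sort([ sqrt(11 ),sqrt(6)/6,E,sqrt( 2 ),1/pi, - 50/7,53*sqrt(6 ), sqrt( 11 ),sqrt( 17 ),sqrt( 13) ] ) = [ - 50/7,1/pi, sqrt ( 6)/6,sqrt( 2 ),  E,sqrt( 11 ),sqrt( 11 ),sqrt (13 ),sqrt( 17 ),53*sqrt(6)]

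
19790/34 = 9895/17 = 582.06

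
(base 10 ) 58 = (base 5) 213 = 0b111010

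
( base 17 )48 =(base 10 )76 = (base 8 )114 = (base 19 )40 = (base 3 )2211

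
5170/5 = 1034 = 1034.00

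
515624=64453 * 8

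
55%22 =11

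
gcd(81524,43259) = 1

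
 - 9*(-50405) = 453645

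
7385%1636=841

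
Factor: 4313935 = 5^1*  53^1*73^1*223^1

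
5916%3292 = 2624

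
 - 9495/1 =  - 9495 = - 9495.00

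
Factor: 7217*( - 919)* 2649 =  - 17569288527 = - 3^1*7^1*883^1*919^1 * 1031^1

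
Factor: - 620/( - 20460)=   1/33  =  3^( - 1)*11^(  -  1)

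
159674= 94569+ 65105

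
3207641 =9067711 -5860070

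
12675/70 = 181 + 1/14 = 181.07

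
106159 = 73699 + 32460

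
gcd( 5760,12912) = 48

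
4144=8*518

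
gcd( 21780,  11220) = 660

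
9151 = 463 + 8688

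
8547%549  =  312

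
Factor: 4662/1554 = 3 = 3^1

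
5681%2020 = 1641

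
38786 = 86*451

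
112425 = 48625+63800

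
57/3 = 19 = 19.00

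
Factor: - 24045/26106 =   -  2^ (  -  1)*5^1 * 7^1 * 19^(-1 ) = -35/38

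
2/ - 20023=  - 2/20023 = - 0.00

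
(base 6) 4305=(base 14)4db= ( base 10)977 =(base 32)uh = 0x3D1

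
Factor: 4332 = 2^2*3^1*19^2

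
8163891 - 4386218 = 3777673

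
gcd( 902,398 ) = 2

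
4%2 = 0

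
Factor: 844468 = 2^2*23^1 *67^1*137^1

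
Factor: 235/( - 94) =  - 5/2=- 2^( - 1 )*5^1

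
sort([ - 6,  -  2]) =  [ - 6, - 2] 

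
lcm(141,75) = 3525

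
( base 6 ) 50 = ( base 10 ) 30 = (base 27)13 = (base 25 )15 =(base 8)36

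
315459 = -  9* (  -  35051) 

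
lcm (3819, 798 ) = 53466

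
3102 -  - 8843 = 11945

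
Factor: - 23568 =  - 2^4*3^1*491^1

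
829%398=33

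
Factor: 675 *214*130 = 2^2 * 3^3*5^3*13^1 * 107^1 = 18778500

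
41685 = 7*5955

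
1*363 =363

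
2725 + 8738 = 11463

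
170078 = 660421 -490343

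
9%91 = 9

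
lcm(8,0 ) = 0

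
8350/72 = 115+35/36= 115.97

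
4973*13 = 64649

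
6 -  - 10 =16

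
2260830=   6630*341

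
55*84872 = 4667960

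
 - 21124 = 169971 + -191095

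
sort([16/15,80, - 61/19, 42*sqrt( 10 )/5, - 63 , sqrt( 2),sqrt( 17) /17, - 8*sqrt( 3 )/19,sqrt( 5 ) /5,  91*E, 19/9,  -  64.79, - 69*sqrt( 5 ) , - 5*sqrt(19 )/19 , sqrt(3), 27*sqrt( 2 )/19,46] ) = [ - 69*sqrt( 5 ), - 64.79, - 63, - 61/19,-5*sqrt( 19 ) /19, - 8*sqrt(  3) /19, sqrt(17)/17, sqrt(5)/5, 16/15, sqrt( 2),sqrt(3),  27*sqrt( 2)/19,19/9,42*sqrt( 10 ) /5, 46, 80, 91*E] 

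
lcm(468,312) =936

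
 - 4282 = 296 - 4578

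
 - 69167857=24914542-94082399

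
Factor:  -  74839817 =  -  13^1*1033^1*5573^1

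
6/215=6/215 = 0.03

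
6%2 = 0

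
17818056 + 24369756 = 42187812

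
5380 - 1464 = 3916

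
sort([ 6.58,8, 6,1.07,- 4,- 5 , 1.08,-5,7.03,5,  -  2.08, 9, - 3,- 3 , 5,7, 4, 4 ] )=[ - 5, - 5, - 4,-3, - 3, - 2.08, 1.07, 1.08 , 4,4, 5, 5, 6,6.58,7 , 7.03,8,9] 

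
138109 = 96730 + 41379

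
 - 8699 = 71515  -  80214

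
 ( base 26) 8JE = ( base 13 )2901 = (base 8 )13434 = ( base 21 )D8F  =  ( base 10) 5916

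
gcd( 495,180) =45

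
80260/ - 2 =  - 40130+0/1 =-40130.00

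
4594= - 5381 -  - 9975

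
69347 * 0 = 0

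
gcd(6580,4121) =1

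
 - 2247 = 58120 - 60367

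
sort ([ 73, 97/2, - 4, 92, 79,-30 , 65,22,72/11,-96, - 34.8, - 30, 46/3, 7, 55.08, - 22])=[ - 96,-34.8, - 30, - 30, - 22,-4 , 72/11, 7,46/3, 22 , 97/2,55.08, 65,73, 79, 92]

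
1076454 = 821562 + 254892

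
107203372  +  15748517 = 122951889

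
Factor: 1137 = 3^1*  379^1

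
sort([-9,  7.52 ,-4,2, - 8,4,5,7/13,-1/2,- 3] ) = [ - 9,-8, -4, - 3, - 1/2, 7/13, 2  ,  4, 5, 7.52]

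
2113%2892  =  2113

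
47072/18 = 2615 + 1/9=2615.11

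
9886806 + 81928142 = 91814948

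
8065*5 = 40325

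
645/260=2 + 25/52 = 2.48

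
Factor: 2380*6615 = 2^2 * 3^3*5^2  *  7^3*17^1 = 15743700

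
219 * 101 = 22119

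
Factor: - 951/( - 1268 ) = 3/4 = 2^(-2)*3^1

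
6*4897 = 29382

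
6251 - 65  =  6186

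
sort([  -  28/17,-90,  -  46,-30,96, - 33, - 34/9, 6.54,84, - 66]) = [ - 90, - 66, - 46,-33, - 30, - 34/9, - 28/17, 6.54, 84 , 96] 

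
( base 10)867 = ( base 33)q9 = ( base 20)237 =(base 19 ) 27c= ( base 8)1543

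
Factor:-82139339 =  -29^1*2832391^1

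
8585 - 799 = 7786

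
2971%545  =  246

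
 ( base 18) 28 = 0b101100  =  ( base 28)1G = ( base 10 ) 44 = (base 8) 54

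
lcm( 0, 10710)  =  0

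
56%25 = 6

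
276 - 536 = -260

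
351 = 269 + 82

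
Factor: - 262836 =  - 2^2*3^2*7^2 * 149^1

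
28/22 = 1 + 3/11 = 1.27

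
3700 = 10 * 370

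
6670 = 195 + 6475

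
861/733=861/733 = 1.17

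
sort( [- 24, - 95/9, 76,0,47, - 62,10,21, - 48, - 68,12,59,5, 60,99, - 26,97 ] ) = [ - 68, - 62, - 48, - 26, - 24,-95/9 , 0,5 , 10,12, 21, 47,59,60,76,97,99]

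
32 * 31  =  992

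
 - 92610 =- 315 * 294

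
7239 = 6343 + 896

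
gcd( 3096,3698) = 86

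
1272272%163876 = 125140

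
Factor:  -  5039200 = -2^5*5^2*6299^1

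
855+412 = 1267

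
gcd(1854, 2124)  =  18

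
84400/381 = 221 + 199/381  =  221.52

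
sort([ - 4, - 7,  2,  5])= [ - 7, - 4,2,  5] 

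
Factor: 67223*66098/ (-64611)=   -  2^1*3^( - 3 )*13^1*2393^( - 1)*5171^1*33049^1=- 4443305854/64611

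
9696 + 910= 10606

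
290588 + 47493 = 338081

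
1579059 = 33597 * 47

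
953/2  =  476 + 1/2 = 476.50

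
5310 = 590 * 9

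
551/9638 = 551/9638 = 0.06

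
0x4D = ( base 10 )77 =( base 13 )5C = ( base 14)57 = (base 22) 3b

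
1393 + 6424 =7817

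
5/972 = 5/972=0.01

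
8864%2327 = 1883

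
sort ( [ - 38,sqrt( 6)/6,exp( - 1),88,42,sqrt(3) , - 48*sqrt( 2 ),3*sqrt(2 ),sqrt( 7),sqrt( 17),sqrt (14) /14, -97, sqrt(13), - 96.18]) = [-97, - 96.18,  -  48*sqrt ( 2),-38, sqrt (14 )/14, exp( - 1),  sqrt ( 6)/6, sqrt(3), sqrt( 7) , sqrt( 13),sqrt( 17), 3*sqrt(2),42, 88]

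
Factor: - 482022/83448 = -439/76 = -2^( - 2 )*19^(  -  1 )*439^1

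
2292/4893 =764/1631=0.47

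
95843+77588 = 173431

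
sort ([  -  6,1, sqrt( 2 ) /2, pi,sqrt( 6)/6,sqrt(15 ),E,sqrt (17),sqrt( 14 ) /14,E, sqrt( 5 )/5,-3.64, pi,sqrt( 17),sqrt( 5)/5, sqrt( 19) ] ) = [-6, - 3.64,sqrt (14)/14, sqrt( 6)/6,sqrt(5)/5,sqrt( 5)/5,sqrt( 2)/2,  1,E, E, pi,pi,sqrt( 15),  sqrt(17 ),sqrt( 17 ),sqrt( 19)]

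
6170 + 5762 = 11932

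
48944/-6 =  - 24472/3 = - 8157.33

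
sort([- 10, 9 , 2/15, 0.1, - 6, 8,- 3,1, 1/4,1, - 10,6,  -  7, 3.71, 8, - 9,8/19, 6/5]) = [ - 10, - 10,- 9,- 7,  -  6,-3,0.1,2/15, 1/4, 8/19,  1, 1,6/5, 3.71, 6,  8, 8,9 ] 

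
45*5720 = 257400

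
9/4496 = 9/4496 = 0.00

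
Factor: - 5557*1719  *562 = -2^1*3^2 * 191^1*281^1*5557^1 = - 5368495446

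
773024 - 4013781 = - 3240757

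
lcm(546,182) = 546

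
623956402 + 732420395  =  1356376797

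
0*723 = 0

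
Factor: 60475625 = 5^4*7^1*23^1*601^1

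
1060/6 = 530/3 = 176.67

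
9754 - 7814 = 1940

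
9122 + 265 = 9387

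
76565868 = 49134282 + 27431586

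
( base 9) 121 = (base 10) 100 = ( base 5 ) 400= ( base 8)144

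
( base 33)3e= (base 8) 161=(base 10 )113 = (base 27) 45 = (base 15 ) 78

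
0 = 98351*0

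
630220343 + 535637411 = 1165857754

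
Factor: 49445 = 5^1*11^1 * 29^1*31^1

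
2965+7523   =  10488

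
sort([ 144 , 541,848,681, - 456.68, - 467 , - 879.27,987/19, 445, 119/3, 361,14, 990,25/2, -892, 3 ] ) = [ - 892, - 879.27,-467,- 456.68,3, 25/2,  14,119/3,987/19,144, 361, 445,541,681, 848,990] 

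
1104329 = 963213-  - 141116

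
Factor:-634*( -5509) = 2^1 *7^1 *317^1 * 787^1= 3492706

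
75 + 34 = 109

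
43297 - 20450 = 22847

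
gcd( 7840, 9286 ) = 2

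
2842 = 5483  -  2641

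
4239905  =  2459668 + 1780237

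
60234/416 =144 + 165/208=144.79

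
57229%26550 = 4129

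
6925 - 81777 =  - 74852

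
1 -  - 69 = 70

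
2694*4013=10811022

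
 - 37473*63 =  - 2360799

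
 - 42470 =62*( - 685)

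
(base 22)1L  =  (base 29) 1e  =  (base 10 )43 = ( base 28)1F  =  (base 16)2B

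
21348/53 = 21348/53 =402.79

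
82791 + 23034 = 105825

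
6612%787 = 316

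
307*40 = 12280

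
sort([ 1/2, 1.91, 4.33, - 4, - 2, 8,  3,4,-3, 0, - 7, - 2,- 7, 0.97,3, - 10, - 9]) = [ - 10, - 9, - 7, - 7, - 4,  -  3, - 2, -2,0, 1/2,0.97,1.91,3,3,4 , 4.33,  8]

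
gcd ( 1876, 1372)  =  28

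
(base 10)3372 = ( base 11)2596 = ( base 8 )6454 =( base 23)68e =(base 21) 7dc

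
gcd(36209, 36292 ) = 1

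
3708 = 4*927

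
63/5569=63/5569 = 0.01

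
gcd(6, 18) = 6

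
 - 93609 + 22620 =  - 70989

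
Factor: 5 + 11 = 16 = 2^4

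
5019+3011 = 8030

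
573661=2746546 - 2172885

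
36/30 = 1 + 1/5= 1.20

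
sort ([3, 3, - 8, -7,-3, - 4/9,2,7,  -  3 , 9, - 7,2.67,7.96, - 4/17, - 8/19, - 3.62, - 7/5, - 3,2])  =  [-8, - 7, - 7, - 3.62, - 3, - 3, - 3, - 7/5, - 4/9, - 8/19, - 4/17,2,2, 2.67, 3, 3, 7,7.96,9]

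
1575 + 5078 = 6653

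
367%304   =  63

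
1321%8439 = 1321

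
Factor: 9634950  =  2^1 * 3^5 * 5^2 * 13^1*61^1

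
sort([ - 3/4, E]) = [ - 3/4, E ] 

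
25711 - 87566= - 61855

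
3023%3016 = 7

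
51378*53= 2723034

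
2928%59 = 37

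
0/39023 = 0 = 0.00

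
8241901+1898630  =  10140531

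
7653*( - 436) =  - 3336708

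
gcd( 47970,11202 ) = 6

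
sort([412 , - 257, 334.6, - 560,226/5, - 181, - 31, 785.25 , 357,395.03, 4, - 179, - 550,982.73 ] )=[ - 560, - 550,-257, - 181,  -  179 , - 31, 4,  226/5, 334.6,357,395.03,412,785.25,982.73] 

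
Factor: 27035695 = 5^1*17^1 * 23^1*13829^1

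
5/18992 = 5/18992= 0.00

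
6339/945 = 6 + 223/315 = 6.71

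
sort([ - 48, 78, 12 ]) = [  -  48, 12, 78 ]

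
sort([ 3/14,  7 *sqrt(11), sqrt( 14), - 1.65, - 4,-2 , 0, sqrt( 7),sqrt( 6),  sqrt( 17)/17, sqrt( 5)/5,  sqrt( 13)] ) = [ - 4 , - 2, - 1.65,  0,  3/14,sqrt(17 )/17, sqrt( 5 )/5,sqrt( 6),sqrt( 7), sqrt( 13 ) , sqrt( 14),7 * sqrt( 11) ] 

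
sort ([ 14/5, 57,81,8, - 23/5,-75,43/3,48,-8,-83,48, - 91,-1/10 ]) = [ - 91, - 83, - 75, - 8, - 23/5, -1/10,14/5,8,43/3,48,48, 57, 81]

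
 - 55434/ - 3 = 18478 + 0/1 = 18478.00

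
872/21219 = 872/21219 = 0.04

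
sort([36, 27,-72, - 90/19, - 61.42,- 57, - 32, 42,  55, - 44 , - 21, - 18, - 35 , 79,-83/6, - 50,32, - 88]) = [  -  88,-72,- 61.42,  -  57, - 50  ,-44,  -  35 ,  -  32, - 21, - 18 ,-83/6, - 90/19,27 , 32,  36,42,  55,79] 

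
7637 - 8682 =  - 1045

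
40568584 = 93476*434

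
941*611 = 574951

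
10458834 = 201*52034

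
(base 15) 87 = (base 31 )43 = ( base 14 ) 91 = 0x7F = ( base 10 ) 127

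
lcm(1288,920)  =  6440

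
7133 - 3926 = 3207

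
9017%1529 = 1372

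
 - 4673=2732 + - 7405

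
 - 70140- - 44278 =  - 25862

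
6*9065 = 54390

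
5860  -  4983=877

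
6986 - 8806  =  -1820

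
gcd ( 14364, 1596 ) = 1596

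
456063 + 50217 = 506280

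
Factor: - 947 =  - 947^1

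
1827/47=38 +41/47 = 38.87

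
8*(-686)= - 5488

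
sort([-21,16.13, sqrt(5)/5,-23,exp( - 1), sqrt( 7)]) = [ - 23, - 21, exp ( - 1),sqrt( 5 ) /5,sqrt( 7), 16.13]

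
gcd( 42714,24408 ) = 6102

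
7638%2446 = 300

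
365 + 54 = 419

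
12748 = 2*6374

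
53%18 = 17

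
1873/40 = 1873/40=46.83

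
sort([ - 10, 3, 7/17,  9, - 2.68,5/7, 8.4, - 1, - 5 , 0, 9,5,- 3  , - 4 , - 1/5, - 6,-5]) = [- 10, - 6, - 5, - 5, - 4,-3, - 2.68,-1, - 1/5,0,7/17,5/7,3,5,8.4,9,9]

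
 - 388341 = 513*( - 757)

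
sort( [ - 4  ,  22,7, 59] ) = [-4 , 7,  22, 59 ]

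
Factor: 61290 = 2^1  *  3^3 * 5^1 * 227^1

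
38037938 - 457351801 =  - 419313863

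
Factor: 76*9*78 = 2^3*3^3* 13^1*19^1 = 53352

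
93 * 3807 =354051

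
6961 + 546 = 7507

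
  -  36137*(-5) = 180685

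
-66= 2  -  68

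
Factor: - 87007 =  - 167^1*521^1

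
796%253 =37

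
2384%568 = 112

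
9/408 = 3/136 = 0.02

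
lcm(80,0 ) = 0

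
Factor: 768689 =17^1*103^1*439^1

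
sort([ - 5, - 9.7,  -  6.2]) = [ -9.7, - 6.2, - 5 ] 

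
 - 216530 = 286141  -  502671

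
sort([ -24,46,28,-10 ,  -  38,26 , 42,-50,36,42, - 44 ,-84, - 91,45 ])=[ - 91,-84,-50, - 44,-38,  -  24,-10, 26 , 28,36,42,42, 45, 46]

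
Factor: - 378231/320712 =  - 217/184=-2^( - 3)*7^1*23^( - 1 )*31^1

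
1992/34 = 58+ 10/17= 58.59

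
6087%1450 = 287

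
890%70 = 50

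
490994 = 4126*119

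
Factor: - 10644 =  - 2^2*3^1*887^1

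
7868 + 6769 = 14637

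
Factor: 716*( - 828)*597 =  - 353930256 = - 2^4 * 3^3 * 23^1 * 179^1* 199^1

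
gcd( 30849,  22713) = 339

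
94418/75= 94418/75=1258.91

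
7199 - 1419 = 5780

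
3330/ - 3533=-3330/3533= - 0.94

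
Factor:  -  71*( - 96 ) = 2^5 * 3^1*71^1 = 6816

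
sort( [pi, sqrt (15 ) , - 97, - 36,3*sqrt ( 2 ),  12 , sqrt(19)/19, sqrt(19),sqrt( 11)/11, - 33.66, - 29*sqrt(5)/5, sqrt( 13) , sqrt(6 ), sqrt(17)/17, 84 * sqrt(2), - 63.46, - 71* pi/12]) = [ - 97,-63.46, - 36, - 33.66 ,-71 * pi/12, - 29*sqrt(5)/5,  sqrt(19 ) /19,  sqrt(17)/17,sqrt(11)/11,sqrt( 6), pi  ,  sqrt(13) , sqrt( 15 ),  3 * sqrt( 2),sqrt(19),12, 84*sqrt(2) ]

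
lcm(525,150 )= 1050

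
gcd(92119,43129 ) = 1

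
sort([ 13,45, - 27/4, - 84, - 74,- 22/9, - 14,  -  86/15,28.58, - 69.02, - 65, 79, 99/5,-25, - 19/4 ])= [- 84, - 74, - 69.02, - 65 , - 25 ,-14, - 27/4 ,-86/15,-19/4,  -  22/9,13,99/5,28.58,45, 79]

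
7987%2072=1771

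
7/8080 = 7/8080  =  0.00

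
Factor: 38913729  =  3^1*19^1 *682697^1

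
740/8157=740/8157 = 0.09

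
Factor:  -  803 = -11^1*73^1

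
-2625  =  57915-60540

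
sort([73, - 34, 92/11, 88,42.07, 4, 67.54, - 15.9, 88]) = [ - 34,- 15.9,4, 92/11,42.07, 67.54, 73, 88, 88 ]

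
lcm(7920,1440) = 15840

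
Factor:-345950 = -2^1* 5^2*11^1 *17^1*37^1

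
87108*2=174216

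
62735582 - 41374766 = 21360816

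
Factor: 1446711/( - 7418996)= -2^( - 2)*3^1*7^1*13^( - 1)*68891^1*142673^( -1)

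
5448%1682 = 402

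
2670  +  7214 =9884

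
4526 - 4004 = 522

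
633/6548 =633/6548 = 0.10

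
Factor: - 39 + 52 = 13^1 = 13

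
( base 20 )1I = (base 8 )46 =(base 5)123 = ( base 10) 38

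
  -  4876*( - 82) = 399832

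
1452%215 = 162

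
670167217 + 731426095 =1401593312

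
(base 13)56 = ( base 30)2b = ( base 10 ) 71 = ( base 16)47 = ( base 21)38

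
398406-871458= -473052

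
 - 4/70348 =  - 1/17587 = - 0.00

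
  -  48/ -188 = 12/47 = 0.26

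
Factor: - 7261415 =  - 5^1 * 7^1* 207469^1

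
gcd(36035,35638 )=1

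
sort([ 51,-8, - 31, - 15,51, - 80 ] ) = [ - 80, - 31,- 15, - 8,51, 51 ] 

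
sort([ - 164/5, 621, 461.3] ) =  [ - 164/5, 461.3, 621 ] 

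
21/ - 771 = - 1 + 250/257  =  - 0.03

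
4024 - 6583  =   - 2559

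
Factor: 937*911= 911^1 * 937^1 = 853607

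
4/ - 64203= - 1 + 64199/64203=-  0.00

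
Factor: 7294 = 2^1 * 7^1 * 521^1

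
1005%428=149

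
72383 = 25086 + 47297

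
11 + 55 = 66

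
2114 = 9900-7786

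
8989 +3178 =12167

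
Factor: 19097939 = 7^1 * 2728277^1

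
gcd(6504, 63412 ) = 4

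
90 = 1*90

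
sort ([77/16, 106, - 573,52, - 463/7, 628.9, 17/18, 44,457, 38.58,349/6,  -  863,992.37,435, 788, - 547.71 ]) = [ - 863,- 573, - 547.71,-463/7,17/18,77/16 , 38.58, 44,  52,  349/6 , 106,435, 457,628.9, 788,992.37 ] 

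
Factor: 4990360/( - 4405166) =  - 2495180/2202583 = - 2^2*5^1*124759^1*2202583^(  -  1 )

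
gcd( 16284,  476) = 4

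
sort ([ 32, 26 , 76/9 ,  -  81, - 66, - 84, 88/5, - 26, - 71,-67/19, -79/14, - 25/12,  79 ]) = [ -84,-81, - 71, - 66, - 26,  -  79/14,- 67/19 , - 25/12, 76/9, 88/5,26,32,79]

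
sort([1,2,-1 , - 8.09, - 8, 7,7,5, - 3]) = [ - 8.09,-8, - 3, - 1,1,  2,5  ,  7,7]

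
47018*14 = 658252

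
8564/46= 186 + 4/23  =  186.17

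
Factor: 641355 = 3^1*5^1 * 11^1*13^2*23^1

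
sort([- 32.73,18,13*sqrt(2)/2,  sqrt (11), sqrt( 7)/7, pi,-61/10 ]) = [-32.73,-61/10, sqrt(7)/7, pi,sqrt (11), 13*sqrt(2 ) /2, 18 ]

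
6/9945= 2/3315  =  0.00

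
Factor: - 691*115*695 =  - 55228175 = -5^2*23^1 * 139^1*691^1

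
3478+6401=9879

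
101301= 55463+45838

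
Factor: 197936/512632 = 178/461 = 2^1*89^1* 461^(- 1 )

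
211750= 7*30250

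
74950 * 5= 374750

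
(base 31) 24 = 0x42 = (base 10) 66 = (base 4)1002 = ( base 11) 60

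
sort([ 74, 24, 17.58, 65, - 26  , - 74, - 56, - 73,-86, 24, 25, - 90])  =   [ - 90, - 86, - 74, - 73, - 56, - 26, 17.58, 24,24,25, 65, 74] 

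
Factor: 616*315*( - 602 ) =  - 2^4 *3^2*5^1*7^3 * 11^1 * 43^1= - 116812080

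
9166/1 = 9166  =  9166.00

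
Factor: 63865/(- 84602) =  - 2^ ( - 1)*5^1*7^( - 1) * 53^1*241^1 * 6043^(-1)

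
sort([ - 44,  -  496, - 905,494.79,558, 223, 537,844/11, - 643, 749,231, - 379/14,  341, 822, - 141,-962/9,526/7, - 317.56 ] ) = [ - 905 ,-643, -496,-317.56,  -  141, - 962/9, - 44, - 379/14,526/7,844/11,223,231,341, 494.79, 537,558,749,822 ] 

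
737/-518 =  - 2+ 299/518  =  -  1.42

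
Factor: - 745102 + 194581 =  -3^2*61169^1  =  - 550521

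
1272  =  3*424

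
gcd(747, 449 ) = 1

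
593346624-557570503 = 35776121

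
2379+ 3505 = 5884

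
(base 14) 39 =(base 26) 1P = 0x33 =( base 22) 27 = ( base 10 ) 51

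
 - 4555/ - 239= 4555/239=19.06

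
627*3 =1881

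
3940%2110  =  1830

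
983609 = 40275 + 943334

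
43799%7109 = 1145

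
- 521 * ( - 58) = 30218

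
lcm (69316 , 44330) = 3812380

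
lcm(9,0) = 0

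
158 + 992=1150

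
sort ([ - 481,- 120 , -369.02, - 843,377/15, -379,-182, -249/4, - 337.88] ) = [  -  843,  -  481, -379, - 369.02 ,-337.88, - 182, -120, - 249/4,377/15]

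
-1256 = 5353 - 6609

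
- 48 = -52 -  -4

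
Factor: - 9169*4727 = - 43341863 =- 29^1*53^1*163^1 * 173^1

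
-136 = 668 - 804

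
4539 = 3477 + 1062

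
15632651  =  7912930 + 7719721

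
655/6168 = 655/6168=0.11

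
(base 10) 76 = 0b1001100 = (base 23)37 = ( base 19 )40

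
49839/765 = 16613/255= 65.15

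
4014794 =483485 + 3531309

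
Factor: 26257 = 7^1*11^2*31^1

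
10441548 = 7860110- - 2581438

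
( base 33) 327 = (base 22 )6JI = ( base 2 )110100001100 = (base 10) 3340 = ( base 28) 478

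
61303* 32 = 1961696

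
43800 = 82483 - 38683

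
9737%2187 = 989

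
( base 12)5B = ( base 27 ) 2h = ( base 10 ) 71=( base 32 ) 27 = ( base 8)107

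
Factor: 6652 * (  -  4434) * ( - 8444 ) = 2^5*3^1*739^1*1663^1*2111^1 = 249055509792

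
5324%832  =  332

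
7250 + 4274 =11524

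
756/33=22 + 10/11 = 22.91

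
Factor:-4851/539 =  - 3^2 = -  9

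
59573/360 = 59573/360 = 165.48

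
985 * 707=696395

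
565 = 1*565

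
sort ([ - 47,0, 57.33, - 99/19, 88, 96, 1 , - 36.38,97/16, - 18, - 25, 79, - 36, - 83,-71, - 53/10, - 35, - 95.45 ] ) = [ - 95.45, - 83, - 71 ,  -  47, - 36.38,-36, - 35, - 25, - 18, - 53/10,-99/19, 0,1,97/16, 57.33 , 79,88, 96 ]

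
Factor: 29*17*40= 2^3 * 5^1*17^1*29^1 = 19720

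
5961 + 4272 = 10233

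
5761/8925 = 823/1275  =  0.65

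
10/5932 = 5/2966= 0.00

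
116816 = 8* 14602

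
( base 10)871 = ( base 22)1hd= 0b1101100111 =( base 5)11441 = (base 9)1167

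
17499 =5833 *3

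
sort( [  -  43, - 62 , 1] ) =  [  -  62,  -  43, 1]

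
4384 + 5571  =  9955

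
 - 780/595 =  - 2 +82/119=-1.31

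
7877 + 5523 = 13400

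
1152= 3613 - 2461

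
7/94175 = 7/94175= 0.00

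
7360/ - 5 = -1472/1=- 1472.00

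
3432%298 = 154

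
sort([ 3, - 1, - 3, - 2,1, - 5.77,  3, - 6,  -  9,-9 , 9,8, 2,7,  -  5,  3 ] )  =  [ - 9 , - 9,-6, - 5.77, - 5, - 3,-2, - 1, 1,2,  3, 3,3,7,  8,  9]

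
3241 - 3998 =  - 757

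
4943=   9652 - 4709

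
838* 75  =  62850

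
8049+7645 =15694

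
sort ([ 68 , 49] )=[ 49, 68] 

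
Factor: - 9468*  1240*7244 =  - 2^7*3^2*5^1*31^1*263^1*1811^1= - 85046878080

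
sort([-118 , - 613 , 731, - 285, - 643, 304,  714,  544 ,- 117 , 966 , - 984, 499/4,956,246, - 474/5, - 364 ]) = [ - 984 ,-643, - 613, - 364, - 285, - 118, - 117, - 474/5, 499/4, 246, 304, 544,714,731,  956,966]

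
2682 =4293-1611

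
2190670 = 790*2773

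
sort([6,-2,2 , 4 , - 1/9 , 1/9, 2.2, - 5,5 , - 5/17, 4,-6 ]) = [ - 6,  -  5, - 2,- 5/17, - 1/9,1/9,  2,2.2, 4,  4, 5,6 ] 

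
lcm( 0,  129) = 0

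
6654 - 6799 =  - 145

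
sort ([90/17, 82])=[ 90/17,82] 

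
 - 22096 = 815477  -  837573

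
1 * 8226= 8226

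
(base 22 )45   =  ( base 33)2R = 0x5D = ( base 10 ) 93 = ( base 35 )2n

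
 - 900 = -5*180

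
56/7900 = 14/1975 = 0.01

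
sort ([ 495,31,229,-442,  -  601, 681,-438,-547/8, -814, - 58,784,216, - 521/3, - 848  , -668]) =[-848, - 814,  -  668, - 601,-442, - 438,-521/3, - 547/8,-58,31,216,229,495,681,784]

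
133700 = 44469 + 89231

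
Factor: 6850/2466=3^( - 2 )*5^2 = 25/9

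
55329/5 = 11065  +  4/5 = 11065.80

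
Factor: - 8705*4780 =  - 2^2 * 5^2 * 239^1*1741^1 =- 41609900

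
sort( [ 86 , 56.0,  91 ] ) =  [ 56.0,86,91]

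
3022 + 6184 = 9206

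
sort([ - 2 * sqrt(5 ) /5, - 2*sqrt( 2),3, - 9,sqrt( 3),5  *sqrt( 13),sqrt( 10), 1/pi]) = [ - 9, - 2 * sqrt(2), - 2 * sqrt( 5 )/5,  1/pi,sqrt(3), 3, sqrt( 10), 5*sqrt( 13)]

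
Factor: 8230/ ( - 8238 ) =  - 3^( - 1 )*5^1*823^1*1373^ ( - 1 ) = - 4115/4119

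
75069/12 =25023/4=6255.75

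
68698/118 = 34349/59 = 582.19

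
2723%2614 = 109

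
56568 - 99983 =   -  43415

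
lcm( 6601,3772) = 26404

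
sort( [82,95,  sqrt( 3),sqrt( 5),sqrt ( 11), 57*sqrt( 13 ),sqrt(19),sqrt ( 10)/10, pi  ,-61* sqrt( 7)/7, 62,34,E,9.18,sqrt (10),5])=[ - 61*sqrt(7)/7,sqrt ( 10 )/10,  sqrt ( 3),sqrt(5 ),E,pi, sqrt( 10),sqrt( 11),sqrt( 19), 5, 9.18,  34,62,82,95,57*sqrt( 13)] 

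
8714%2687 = 653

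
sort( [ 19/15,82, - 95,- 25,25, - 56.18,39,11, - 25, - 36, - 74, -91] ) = [ - 95, - 91,- 74,- 56.18, - 36 , - 25,-25,  19/15, 11,25, 39, 82] 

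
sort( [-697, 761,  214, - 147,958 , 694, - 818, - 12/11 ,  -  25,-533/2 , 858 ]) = [ - 818, - 697, - 533/2, - 147,-25,  -  12/11,214,694,761, 858,958]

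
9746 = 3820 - - 5926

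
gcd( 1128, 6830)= 2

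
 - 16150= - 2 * 8075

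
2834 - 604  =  2230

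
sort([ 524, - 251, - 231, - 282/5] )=[ - 251, - 231, - 282/5, 524]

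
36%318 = 36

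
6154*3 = 18462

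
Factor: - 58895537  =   - 58895537^1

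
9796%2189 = 1040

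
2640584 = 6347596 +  - 3707012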